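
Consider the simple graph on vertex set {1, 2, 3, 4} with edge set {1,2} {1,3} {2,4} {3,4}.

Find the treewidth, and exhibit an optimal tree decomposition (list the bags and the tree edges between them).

Treewidth 2.
One such decomposition:
Bags: B1 = {1, 3, 4}  B2 = {1, 2, 4}
Tree: B1–B2

The largest bag has 3 vertices, giving width 2; this decomposition certifies tw(G) ≤ 2. The edges 1–3–4–2–1 form a cycle, so G is not a tree and its treewidth is at least 2. Therefore the treewidth is 2.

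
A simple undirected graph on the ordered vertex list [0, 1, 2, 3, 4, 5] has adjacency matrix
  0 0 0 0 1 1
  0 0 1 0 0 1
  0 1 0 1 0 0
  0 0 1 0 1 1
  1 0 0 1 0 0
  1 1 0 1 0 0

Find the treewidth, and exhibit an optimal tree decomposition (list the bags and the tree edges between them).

The largest bag has 3 vertices, giving width 2; this decomposition certifies tw(G) ≤ 2. The edges 4–0–5–3–4 form a cycle, so G is not a tree and its treewidth is at least 2. Combining the bounds, tw(G) = 2.

Treewidth 2.
One such decomposition:
Bags: B1 = {0, 3, 4}  B2 = {0, 3, 5}  B3 = {2, 3, 5}  B4 = {1, 2, 5}
Tree: B1–B2, B2–B3, B3–B4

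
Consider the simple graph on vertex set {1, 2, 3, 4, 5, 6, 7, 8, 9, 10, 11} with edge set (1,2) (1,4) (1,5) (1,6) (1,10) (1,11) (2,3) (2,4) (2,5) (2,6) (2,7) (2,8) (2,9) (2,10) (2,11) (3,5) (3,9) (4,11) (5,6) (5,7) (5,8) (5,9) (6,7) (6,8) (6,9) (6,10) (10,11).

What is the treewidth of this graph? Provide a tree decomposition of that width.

Treewidth 3.
One such decomposition:
Bags: B1 = {1, 2, 6, 10}  B2 = {1, 2, 10, 11}  B3 = {1, 2, 5, 6}  B4 = {2, 5, 6, 8}  B5 = {1, 2, 4, 11}  B6 = {2, 5, 6, 9}  B7 = {2, 3, 5, 9}  B8 = {2, 5, 6, 7}
Tree: B1–B2, B1–B3, B3–B4, B2–B5, B4–B6, B6–B7, B4–B8

Each bag holds 4 vertices, so the decomposition has width 3, which upper-bounds the treewidth. On the other hand G contains the 4-clique {1, 2, 10, 11}. A clique must lie in a single bag of any decomposition, so no decomposition can have width below 3. Hence tw(G) = 3 exactly.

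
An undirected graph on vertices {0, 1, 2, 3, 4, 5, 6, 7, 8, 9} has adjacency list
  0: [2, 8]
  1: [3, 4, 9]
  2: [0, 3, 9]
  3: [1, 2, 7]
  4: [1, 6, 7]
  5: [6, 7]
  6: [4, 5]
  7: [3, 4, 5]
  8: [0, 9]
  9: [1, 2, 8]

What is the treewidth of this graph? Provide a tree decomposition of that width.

Treewidth 2.
One such decomposition:
Bags: B1 = {5, 6, 7}  B2 = {4, 6, 7}  B3 = {3, 4, 7}  B4 = {1, 3, 4}  B5 = {1, 2, 3}  B6 = {1, 2, 9}  B7 = {0, 2, 9}  B8 = {0, 8, 9}
Tree: B1–B2, B2–B3, B3–B4, B4–B5, B5–B6, B6–B7, B7–B8

The largest bag has 3 vertices, giving width 2; this decomposition certifies tw(G) ≤ 2. For the lower bound, G contains the cycle 5–6–4–7–5, so G is not a forest; only forests have treewidth ≤ 1, hence tw(G) ≥ 2. Hence tw(G) = 2 exactly.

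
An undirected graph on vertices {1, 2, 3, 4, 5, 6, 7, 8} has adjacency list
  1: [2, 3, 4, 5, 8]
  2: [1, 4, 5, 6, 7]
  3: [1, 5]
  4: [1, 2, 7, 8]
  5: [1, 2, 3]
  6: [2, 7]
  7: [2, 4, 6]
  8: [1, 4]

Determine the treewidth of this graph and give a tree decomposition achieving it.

Treewidth 2.
Bags: B1 = {1, 2, 5}  B2 = {1, 2, 4}  B3 = {2, 4, 7}  B4 = {2, 6, 7}  B5 = {1, 3, 5}  B6 = {1, 4, 8}
Tree: B1–B2, B2–B3, B3–B4, B1–B5, B2–B6

Every bag has size at most 3, so the width is 3 − 1 = 2 and tw(G) ≤ 2. On the other hand G contains the 3-clique {1, 4, 8}. A clique must lie in a single bag of any decomposition, so no decomposition can have width below 2. Therefore the treewidth is 2.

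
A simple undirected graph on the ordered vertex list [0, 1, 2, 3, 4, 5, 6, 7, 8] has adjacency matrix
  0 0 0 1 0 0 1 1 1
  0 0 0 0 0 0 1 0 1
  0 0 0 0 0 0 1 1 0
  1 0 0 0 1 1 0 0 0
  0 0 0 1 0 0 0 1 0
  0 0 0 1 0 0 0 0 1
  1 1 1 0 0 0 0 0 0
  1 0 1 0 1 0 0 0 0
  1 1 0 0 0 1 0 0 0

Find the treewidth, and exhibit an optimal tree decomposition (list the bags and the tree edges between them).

The largest bag has 4 vertices, giving width 3; this decomposition certifies tw(G) ≤ 3. For the lower bound: the 4 vertex sets {2,4,7}, {6}, {0}, {1,3,5,8} are disjoint, each induces a connected subgraph, and every pair is joined by at least one edge of G. Contracting each set to a single vertex therefore yields K_{4} as a minor, and since treewidth is minor-monotone, tw(G) ≥ tw(K_{4}) = 3. Therefore the treewidth is 3.

Treewidth 3.
One such decomposition:
Bags: B1 = {2, 4, 6, 7}  B2 = {0, 4, 6, 7}  B3 = {0, 3, 4, 6}  B4 = {0, 1, 3, 6}  B5 = {0, 1, 3, 8}  B6 = {1, 3, 5, 8}
Tree: B1–B2, B2–B3, B3–B4, B4–B5, B5–B6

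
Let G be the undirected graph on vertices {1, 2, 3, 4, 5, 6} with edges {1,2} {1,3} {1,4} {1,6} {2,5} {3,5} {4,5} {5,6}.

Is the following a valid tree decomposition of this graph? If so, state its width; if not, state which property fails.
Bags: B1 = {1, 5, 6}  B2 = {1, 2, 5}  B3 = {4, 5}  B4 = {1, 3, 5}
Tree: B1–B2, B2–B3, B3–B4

No — edge (1,4) lies in no bag.

A tree decomposition must satisfy three properties: every vertex lies in some bag; for every edge, both endpoints lie together in some bag; and for every vertex, the bags containing it form a connected subtree. Here edge (1,4) lies in no bag, so the decomposition is invalid.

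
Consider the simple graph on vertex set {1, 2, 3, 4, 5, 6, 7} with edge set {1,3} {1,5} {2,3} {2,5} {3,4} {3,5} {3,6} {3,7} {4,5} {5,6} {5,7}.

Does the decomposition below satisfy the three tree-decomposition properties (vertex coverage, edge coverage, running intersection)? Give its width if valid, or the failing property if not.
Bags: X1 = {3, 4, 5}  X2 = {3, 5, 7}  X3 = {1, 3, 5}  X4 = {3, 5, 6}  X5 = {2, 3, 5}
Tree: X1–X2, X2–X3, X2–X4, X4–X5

Vertex coverage: the bags together contain {1, 2, 3, 4, 5, 6, 7}, the full vertex set. Edge coverage: each edge of G has both endpoints in at least one bag. Running intersection: for every vertex, the bags containing it form a connected subtree. All three properties hold, so this is a valid tree decomposition of width max|bag| − 1 = 2, and hence tw(G) ≤ 2.

Yes; width 2.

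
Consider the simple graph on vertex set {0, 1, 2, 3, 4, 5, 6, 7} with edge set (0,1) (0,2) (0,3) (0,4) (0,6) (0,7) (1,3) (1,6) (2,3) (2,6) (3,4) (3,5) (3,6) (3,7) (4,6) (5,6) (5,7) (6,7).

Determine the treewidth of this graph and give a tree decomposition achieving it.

Treewidth 3.
Bags: B1 = {0, 1, 3, 6}  B2 = {0, 3, 4, 6}  B3 = {0, 3, 6, 7}  B4 = {3, 5, 6, 7}  B5 = {0, 2, 3, 6}
Tree: B1–B2, B2–B3, B3–B4, B1–B5

The largest bag has 4 vertices, giving width 3; this decomposition certifies tw(G) ≤ 3. Conversely, {0, 1, 3, 6} is a clique of size 4, and the vertices of any clique must share a bag in every tree decomposition; so some bag has ≥ 4 vertices and tw(G) ≥ 3. Combining the bounds, tw(G) = 3.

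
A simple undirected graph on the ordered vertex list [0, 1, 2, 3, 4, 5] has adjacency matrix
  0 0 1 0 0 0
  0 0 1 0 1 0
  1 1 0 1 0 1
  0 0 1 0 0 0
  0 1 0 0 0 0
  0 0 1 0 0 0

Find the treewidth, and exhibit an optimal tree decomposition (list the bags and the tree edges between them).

Every bag has size at most 2, so the width is 2 − 1 = 1 and tw(G) ≤ 1. Since G has at least one edge (e.g. 2–5), it is not an edgeless graph, so tw(G) ≥ 1. The upper and lower bounds meet at 1, so that is the treewidth.

Treewidth 1.
One optimal decomposition is:
Bags: B1 = {2, 5}  B2 = {1, 2}  B3 = {2, 3}  B4 = {1, 4}  B5 = {0, 2}
Tree: B1–B2, B1–B3, B2–B4, B1–B5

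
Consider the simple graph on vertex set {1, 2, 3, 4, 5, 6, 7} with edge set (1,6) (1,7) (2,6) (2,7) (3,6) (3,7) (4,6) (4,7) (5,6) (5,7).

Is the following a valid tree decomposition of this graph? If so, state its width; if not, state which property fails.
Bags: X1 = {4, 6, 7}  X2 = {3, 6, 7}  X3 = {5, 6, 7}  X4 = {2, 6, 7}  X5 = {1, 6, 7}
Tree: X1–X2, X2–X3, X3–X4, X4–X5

Yes; width 2.

Checking the three conditions: (i) the bags cover all of {1, 2, 3, 4, 5, 6, 7}; (ii) for each edge, some bag contains both endpoints; (iii) the bags containing any fixed vertex form a subtree. All hold, so the decomposition is valid with width 3 − 1 = 2.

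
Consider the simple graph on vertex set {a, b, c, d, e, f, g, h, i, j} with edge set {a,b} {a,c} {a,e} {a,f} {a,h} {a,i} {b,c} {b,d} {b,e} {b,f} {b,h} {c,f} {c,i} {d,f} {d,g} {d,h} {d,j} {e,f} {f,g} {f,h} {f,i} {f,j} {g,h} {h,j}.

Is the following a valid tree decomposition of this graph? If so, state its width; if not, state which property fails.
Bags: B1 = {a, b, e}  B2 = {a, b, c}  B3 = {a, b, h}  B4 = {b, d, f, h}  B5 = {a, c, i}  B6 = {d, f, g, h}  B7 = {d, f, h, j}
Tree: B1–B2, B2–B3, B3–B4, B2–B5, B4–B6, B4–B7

No — edge (f,a) lies in no bag.

A tree decomposition must satisfy three properties: every vertex lies in some bag; for every edge, both endpoints lie together in some bag; and for every vertex, the bags containing it form a connected subtree. Here edge (f,a) lies in no bag, so the decomposition is invalid.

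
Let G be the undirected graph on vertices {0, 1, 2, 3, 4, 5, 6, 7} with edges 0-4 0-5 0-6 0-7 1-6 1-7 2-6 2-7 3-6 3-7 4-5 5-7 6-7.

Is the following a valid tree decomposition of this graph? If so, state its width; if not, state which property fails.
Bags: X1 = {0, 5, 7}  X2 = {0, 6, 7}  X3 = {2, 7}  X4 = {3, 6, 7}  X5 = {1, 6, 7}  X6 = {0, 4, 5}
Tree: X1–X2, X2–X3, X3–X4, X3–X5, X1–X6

No — edge (6,2) lies in no bag.

A tree decomposition must satisfy three properties: every vertex lies in some bag; for every edge, both endpoints lie together in some bag; and for every vertex, the bags containing it form a connected subtree. Here edge (6,2) lies in no bag, so the decomposition is invalid.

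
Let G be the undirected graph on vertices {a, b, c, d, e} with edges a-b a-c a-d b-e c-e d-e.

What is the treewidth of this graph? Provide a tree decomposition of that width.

Each bag holds 3 vertices, so the decomposition has width 2, which upper-bounds the treewidth. For the lower bound, G contains the cycle a–b–e–d–a, so G is not a forest; only forests have treewidth ≤ 1, hence tw(G) ≥ 2. Combining the bounds, tw(G) = 2.

Treewidth 2.
Bags: B1 = {a, b, e}  B2 = {a, d, e}  B3 = {a, c, e}
Tree: B1–B2, B2–B3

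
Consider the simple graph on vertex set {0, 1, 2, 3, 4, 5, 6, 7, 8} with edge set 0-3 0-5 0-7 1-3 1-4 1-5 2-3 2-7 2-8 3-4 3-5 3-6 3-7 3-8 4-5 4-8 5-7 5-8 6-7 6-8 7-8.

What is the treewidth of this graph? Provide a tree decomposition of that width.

Treewidth 3.
One such decomposition:
Bags: B1 = {3, 5, 7, 8}  B2 = {2, 3, 7, 8}  B3 = {3, 4, 5, 8}  B4 = {3, 6, 7, 8}  B5 = {0, 3, 5, 7}  B6 = {1, 3, 4, 5}
Tree: B1–B2, B1–B3, B1–B4, B1–B5, B3–B6

The largest bag has 4 vertices, giving width 3; this decomposition certifies tw(G) ≤ 3. On the other hand G contains the 4-clique {2, 3, 7, 8}. A clique must lie in a single bag of any decomposition, so no decomposition can have width below 3. Therefore the treewidth is 3.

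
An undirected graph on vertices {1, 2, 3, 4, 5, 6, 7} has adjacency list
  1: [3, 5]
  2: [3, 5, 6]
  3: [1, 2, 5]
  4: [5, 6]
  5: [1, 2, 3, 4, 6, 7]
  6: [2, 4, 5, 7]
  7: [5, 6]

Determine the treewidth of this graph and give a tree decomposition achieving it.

Treewidth 2.
Bags: B1 = {5, 6, 7}  B2 = {2, 5, 6}  B3 = {4, 5, 6}  B4 = {2, 3, 5}  B5 = {1, 3, 5}
Tree: B1–B2, B2–B3, B2–B4, B4–B5

Every bag has size at most 3, so the width is 3 − 1 = 2 and tw(G) ≤ 2. Conversely, {1, 3, 5} is a clique of size 3, and the vertices of any clique must share a bag in every tree decomposition; so some bag has ≥ 3 vertices and tw(G) ≥ 2. Combining the bounds, tw(G) = 2.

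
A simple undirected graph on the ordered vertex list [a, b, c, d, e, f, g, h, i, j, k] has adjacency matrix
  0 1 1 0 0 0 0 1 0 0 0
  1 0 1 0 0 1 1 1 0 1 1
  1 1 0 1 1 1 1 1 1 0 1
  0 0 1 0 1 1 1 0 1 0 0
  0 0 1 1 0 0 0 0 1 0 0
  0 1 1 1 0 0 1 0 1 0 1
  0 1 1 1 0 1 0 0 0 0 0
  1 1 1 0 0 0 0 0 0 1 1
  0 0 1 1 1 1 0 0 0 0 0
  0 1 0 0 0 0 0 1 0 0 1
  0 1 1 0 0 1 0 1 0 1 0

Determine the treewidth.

A width-3 tree decomposition is:
Bags: B1 = {b, c, f, g}  B2 = {c, d, f, g}  B3 = {b, c, f, k}  B4 = {b, c, h, k}  B5 = {a, b, c, h}  B6 = {c, d, f, i}  B7 = {c, d, e, i}  B8 = {b, h, j, k}
Tree: B1–B2, B1–B3, B3–B4, B4–B5, B2–B6, B6–B7, B4–B8
Every bag has size at most 4, so the width is 4 − 1 = 3 and tw(G) ≤ 3. On the other hand G contains the 4-clique {b, h, j, k}. A clique must lie in a single bag of any decomposition, so no decomposition can have width below 3. Combining the bounds, tw(G) = 3.

3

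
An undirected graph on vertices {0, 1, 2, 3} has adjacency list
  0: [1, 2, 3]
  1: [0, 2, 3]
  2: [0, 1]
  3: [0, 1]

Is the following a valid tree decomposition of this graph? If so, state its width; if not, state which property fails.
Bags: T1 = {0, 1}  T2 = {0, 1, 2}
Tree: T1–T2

A tree decomposition must satisfy three properties: every vertex lies in some bag; for every edge, both endpoints lie together in some bag; and for every vertex, the bags containing it form a connected subtree. Here vertex 3 appears in no bag, so the decomposition is invalid.

No — vertex 3 appears in no bag.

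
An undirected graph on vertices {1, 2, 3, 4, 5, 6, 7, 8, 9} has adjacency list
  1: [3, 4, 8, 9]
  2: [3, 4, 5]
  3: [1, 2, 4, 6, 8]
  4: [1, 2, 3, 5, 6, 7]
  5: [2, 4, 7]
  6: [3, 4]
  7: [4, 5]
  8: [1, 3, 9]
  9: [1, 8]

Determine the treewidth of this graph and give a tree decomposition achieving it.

Every bag has size at most 3, so the width is 3 − 1 = 2 and tw(G) ≤ 2. On the other hand G contains the 3-clique {1, 8, 9}. A clique must lie in a single bag of any decomposition, so no decomposition can have width below 2. Therefore the treewidth is 2.

Treewidth 2.
One such decomposition:
Bags: B1 = {2, 3, 4}  B2 = {1, 3, 4}  B3 = {1, 3, 8}  B4 = {3, 4, 6}  B5 = {2, 4, 5}  B6 = {1, 8, 9}  B7 = {4, 5, 7}
Tree: B1–B2, B2–B3, B2–B4, B1–B5, B3–B6, B5–B7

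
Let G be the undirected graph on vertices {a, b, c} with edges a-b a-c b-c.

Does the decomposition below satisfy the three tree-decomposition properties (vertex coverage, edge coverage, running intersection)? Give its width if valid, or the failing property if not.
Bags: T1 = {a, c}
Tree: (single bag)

A tree decomposition must satisfy three properties: every vertex lies in some bag; for every edge, both endpoints lie together in some bag; and for every vertex, the bags containing it form a connected subtree. Here vertex b appears in no bag, so the decomposition is invalid.

No — vertex b appears in no bag.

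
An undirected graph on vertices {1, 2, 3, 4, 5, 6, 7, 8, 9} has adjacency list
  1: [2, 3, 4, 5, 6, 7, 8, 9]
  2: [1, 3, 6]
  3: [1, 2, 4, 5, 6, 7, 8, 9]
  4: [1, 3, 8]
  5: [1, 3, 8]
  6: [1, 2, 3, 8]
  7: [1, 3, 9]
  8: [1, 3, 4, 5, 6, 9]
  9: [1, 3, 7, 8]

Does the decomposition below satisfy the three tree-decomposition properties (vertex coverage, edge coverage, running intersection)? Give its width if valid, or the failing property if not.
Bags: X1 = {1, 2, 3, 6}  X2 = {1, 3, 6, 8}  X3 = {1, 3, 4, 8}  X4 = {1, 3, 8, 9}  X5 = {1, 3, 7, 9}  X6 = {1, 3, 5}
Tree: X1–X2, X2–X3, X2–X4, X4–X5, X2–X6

No — edge (8,5) lies in no bag.

A tree decomposition must satisfy three properties: every vertex lies in some bag; for every edge, both endpoints lie together in some bag; and for every vertex, the bags containing it form a connected subtree. Here edge (8,5) lies in no bag, so the decomposition is invalid.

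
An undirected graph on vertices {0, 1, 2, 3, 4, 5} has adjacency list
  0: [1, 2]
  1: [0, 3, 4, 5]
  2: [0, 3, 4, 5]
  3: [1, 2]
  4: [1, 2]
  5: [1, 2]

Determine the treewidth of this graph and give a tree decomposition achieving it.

Every bag has size at most 3, so the width is 3 − 1 = 2 and tw(G) ≤ 2. The edges 2–3–1–0–2 form a cycle, so G is not a tree and its treewidth is at least 2. Hence tw(G) = 2 exactly.

Treewidth 2.
One such decomposition:
Bags: B1 = {1, 2, 3}  B2 = {0, 1, 2}  B3 = {1, 2, 5}  B4 = {1, 2, 4}
Tree: B1–B2, B2–B3, B3–B4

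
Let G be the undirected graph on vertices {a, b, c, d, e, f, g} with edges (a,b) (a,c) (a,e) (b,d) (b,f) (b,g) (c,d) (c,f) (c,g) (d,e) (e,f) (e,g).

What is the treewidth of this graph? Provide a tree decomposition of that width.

Treewidth 3.
Bags: B1 = {b, c, e, f}  B2 = {b, c, d, e}  B3 = {b, c, e, g}  B4 = {a, b, c, e}
Tree: B1–B2, B2–B3, B3–B4

The largest bag has 4 vertices, giving width 3; this decomposition certifies tw(G) ≤ 3. For the lower bound: the 4 vertex sets {b,f}, {c,d}, {e}, {g} are disjoint, each induces a connected subgraph, and every pair is joined by at least one edge of G. Contracting each set to a single vertex therefore yields K_{4} as a minor, and since treewidth is minor-monotone, tw(G) ≥ tw(K_{4}) = 3. Hence tw(G) = 3 exactly.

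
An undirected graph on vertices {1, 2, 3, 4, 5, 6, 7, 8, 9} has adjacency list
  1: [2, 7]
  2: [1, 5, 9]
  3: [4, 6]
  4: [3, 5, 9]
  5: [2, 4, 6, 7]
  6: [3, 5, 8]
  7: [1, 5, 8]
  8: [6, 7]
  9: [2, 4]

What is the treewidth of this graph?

A width-3 tree decomposition is:
Bags: B1 = {3, 4, 6, 9}  B2 = {4, 5, 6, 9}  B3 = {2, 5, 6, 9}  B4 = {2, 5, 6, 8}  B5 = {2, 5, 7, 8}  B6 = {1, 2, 7, 8}
Tree: B1–B2, B2–B3, B3–B4, B4–B5, B5–B6
Every bag has size at most 4, so the width is 4 − 1 = 3 and tw(G) ≤ 3. For the lower bound: the 4 vertex sets {3,4,9}, {6}, {5}, {1,2,7,8} are disjoint, each induces a connected subgraph, and every pair is joined by at least one edge of G. Contracting each set to a single vertex therefore yields K_{4} as a minor, and since treewidth is minor-monotone, tw(G) ≥ tw(K_{4}) = 3. The upper and lower bounds meet at 3, so that is the treewidth.

3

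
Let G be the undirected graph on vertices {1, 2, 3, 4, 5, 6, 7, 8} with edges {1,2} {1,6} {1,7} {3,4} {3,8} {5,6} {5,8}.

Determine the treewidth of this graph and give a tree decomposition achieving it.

Every bag has size at most 2, so the width is 2 − 1 = 1 and tw(G) ≤ 1. G has an edge, so its treewidth is at least 1. The upper and lower bounds meet at 1, so that is the treewidth.

Treewidth 1.
One optimal decomposition is:
Bags: B1 = {5, 6}  B2 = {5, 8}  B3 = {1, 6}  B4 = {3, 8}  B5 = {3, 4}  B6 = {1, 2}  B7 = {1, 7}
Tree: B1–B2, B1–B3, B2–B4, B4–B5, B3–B6, B3–B7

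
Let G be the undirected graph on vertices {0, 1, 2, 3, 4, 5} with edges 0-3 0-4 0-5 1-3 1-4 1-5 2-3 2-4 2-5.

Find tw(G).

A width-3 tree decomposition is:
Bags: B1 = {2, 3, 4, 5}  B2 = {0, 3, 4, 5}  B3 = {1, 3, 4, 5}
Tree: B1–B2, B2–B3
Each bag holds 4 vertices, so the decomposition has width 3, which upper-bounds the treewidth. For the lower bound: the 4 vertex sets {2,3}, {0,4}, {5}, {1} are disjoint, each induces a connected subgraph, and every pair is joined by at least one edge of G. Contracting each set to a single vertex therefore yields K_{4} as a minor, and since treewidth is minor-monotone, tw(G) ≥ tw(K_{4}) = 3. The upper and lower bounds meet at 3, so that is the treewidth.

3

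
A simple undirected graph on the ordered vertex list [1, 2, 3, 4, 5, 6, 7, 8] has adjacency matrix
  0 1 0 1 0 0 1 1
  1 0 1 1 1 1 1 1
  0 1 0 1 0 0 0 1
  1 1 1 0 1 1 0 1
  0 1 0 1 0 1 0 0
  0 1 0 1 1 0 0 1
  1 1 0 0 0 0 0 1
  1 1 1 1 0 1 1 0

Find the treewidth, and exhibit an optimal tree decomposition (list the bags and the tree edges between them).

The largest bag has 4 vertices, giving width 3; this decomposition certifies tw(G) ≤ 3. On the other hand G contains the 4-clique {1, 2, 4, 8}. A clique must lie in a single bag of any decomposition, so no decomposition can have width below 3. Hence tw(G) = 3 exactly.

Treewidth 3.
Bags: B1 = {1, 2, 4, 8}  B2 = {1, 2, 7, 8}  B3 = {2, 4, 6, 8}  B4 = {2, 4, 5, 6}  B5 = {2, 3, 4, 8}
Tree: B1–B2, B1–B3, B3–B4, B3–B5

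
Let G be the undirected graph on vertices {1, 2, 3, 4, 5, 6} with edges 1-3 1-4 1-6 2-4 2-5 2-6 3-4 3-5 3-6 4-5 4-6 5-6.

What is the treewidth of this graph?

3

A width-3 tree decomposition is:
Bags: B1 = {2, 4, 5, 6}  B2 = {3, 4, 5, 6}  B3 = {1, 3, 4, 6}
Tree: B1–B2, B2–B3
The largest bag has 4 vertices, giving width 3; this decomposition certifies tw(G) ≤ 3. On the other hand G contains the 4-clique {2, 4, 5, 6}. A clique must lie in a single bag of any decomposition, so no decomposition can have width below 3. Therefore the treewidth is 3.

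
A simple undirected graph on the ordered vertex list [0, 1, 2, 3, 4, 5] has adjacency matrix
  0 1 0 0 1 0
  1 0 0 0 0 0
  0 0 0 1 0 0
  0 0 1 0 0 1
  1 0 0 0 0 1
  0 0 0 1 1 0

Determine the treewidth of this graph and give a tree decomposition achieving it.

Treewidth 1.
Bags: B1 = {2, 3}  B2 = {3, 5}  B3 = {4, 5}  B4 = {0, 4}  B5 = {0, 1}
Tree: B1–B2, B2–B3, B3–B4, B4–B5

Each bag holds 2 vertices, so the decomposition has width 1, which upper-bounds the treewidth. Since G has at least one edge (e.g. 2–3), it is not an edgeless graph, so tw(G) ≥ 1. The upper and lower bounds meet at 1, so that is the treewidth.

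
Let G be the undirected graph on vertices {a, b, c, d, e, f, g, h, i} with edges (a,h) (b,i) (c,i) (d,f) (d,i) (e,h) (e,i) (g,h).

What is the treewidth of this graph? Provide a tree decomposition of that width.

Treewidth 1.
One optimal decomposition is:
Bags: B1 = {e, i}  B2 = {e, h}  B3 = {g, h}  B4 = {a, h}  B5 = {b, i}  B6 = {d, i}  B7 = {d, f}  B8 = {c, i}
Tree: B1–B2, B2–B3, B3–B4, B1–B5, B1–B6, B6–B7, B1–B8

Every bag has size at most 2, so the width is 2 − 1 = 1 and tw(G) ≤ 1. Since G has at least one edge (e.g. e–i), it is not an edgeless graph, so tw(G) ≥ 1. The upper and lower bounds meet at 1, so that is the treewidth.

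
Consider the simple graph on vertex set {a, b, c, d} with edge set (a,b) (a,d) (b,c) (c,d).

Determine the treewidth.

2

A width-2 tree decomposition is:
Bags: B1 = {a, c, d}  B2 = {a, b, c}
Tree: B1–B2
The largest bag has 3 vertices, giving width 2; this decomposition certifies tw(G) ≤ 2. The edges c–d–a–b–c form a cycle, so G is not a tree and its treewidth is at least 2. The upper and lower bounds meet at 2, so that is the treewidth.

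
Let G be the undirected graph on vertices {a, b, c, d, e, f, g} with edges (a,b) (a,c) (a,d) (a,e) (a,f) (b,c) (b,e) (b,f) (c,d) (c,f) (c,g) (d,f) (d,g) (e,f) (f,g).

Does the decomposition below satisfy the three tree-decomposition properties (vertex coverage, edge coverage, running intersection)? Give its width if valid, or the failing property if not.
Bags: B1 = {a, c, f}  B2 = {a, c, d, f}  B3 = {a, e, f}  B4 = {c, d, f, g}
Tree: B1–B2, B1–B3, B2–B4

No — vertex b appears in no bag.

A tree decomposition must satisfy three properties: every vertex lies in some bag; for every edge, both endpoints lie together in some bag; and for every vertex, the bags containing it form a connected subtree. Here vertex b appears in no bag, so the decomposition is invalid.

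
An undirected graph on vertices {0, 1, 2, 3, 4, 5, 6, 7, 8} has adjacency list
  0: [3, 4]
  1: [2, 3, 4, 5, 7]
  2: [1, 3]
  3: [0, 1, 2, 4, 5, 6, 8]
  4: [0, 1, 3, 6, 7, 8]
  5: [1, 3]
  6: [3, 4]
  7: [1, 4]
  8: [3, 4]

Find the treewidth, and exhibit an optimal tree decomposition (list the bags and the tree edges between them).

Every bag has size at most 3, so the width is 3 − 1 = 2 and tw(G) ≤ 2. On the other hand G contains the 3-clique {1, 2, 3}. A clique must lie in a single bag of any decomposition, so no decomposition can have width below 2. Combining the bounds, tw(G) = 2.

Treewidth 2.
Bags: B1 = {1, 3, 4}  B2 = {3, 4, 6}  B3 = {1, 3, 5}  B4 = {1, 4, 7}  B5 = {3, 4, 8}  B6 = {0, 3, 4}  B7 = {1, 2, 3}
Tree: B1–B2, B1–B3, B1–B4, B1–B5, B5–B6, B1–B7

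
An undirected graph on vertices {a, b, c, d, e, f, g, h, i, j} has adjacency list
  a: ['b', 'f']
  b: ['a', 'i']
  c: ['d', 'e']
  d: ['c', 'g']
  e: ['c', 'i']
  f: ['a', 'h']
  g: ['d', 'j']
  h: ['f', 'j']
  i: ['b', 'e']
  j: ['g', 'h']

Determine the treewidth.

A width-2 tree decomposition is:
Bags: B1 = {d, g, j}  B2 = {d, h, j}  B3 = {d, f, h}  B4 = {a, d, f}  B5 = {a, b, d}  B6 = {b, d, i}  B7 = {d, e, i}  B8 = {c, d, e}
Tree: B1–B2, B2–B3, B3–B4, B4–B5, B5–B6, B6–B7, B7–B8
Every bag has size at most 3, so the width is 3 − 1 = 2 and tw(G) ≤ 2. Since d–g–j–h–f–a–b–i–e–c–d is a cycle in G, G is not acyclic. Forests are exactly the graphs of treewidth ≤ 1, so tw(G) ≥ 2. Hence tw(G) = 2 exactly.

2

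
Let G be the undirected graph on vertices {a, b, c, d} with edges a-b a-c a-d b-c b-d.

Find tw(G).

A width-2 tree decomposition is:
Bags: B1 = {a, b, d}  B2 = {a, b, c}
Tree: B1–B2
Each bag holds 3 vertices, so the decomposition has width 2, which upper-bounds the treewidth. For the lower bound, the 3 vertices {a, b, d} are pairwise adjacent, and any tree decomposition puts a clique entirely inside one bag — forcing width ≥ 2. Therefore the treewidth is 2.

2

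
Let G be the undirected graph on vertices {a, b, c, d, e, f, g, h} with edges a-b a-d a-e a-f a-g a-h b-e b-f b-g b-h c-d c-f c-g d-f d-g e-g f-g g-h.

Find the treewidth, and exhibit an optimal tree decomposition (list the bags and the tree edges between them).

Treewidth 3.
Bags: B1 = {a, b, f, g}  B2 = {a, d, f, g}  B3 = {a, b, g, h}  B4 = {a, b, e, g}  B5 = {c, d, f, g}
Tree: B1–B2, B1–B3, B1–B4, B2–B5

Every bag has size at most 4, so the width is 4 − 1 = 3 and tw(G) ≤ 3. Conversely, {c, d, f, g} is a clique of size 4, and the vertices of any clique must share a bag in every tree decomposition; so some bag has ≥ 4 vertices and tw(G) ≥ 3. Hence tw(G) = 3 exactly.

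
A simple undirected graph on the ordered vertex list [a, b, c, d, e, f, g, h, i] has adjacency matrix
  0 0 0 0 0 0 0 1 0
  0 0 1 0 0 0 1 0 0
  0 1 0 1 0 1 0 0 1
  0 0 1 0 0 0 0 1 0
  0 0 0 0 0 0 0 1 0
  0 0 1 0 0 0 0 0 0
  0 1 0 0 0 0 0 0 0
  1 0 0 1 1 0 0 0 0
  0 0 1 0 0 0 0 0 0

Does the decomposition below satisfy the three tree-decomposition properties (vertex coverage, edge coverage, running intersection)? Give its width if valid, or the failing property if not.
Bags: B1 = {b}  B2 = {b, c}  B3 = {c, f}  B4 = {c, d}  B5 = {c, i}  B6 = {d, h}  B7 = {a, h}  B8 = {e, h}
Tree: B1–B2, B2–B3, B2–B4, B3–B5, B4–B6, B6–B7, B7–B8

No — vertex g appears in no bag.

A tree decomposition must satisfy three properties: every vertex lies in some bag; for every edge, both endpoints lie together in some bag; and for every vertex, the bags containing it form a connected subtree. Here vertex g appears in no bag, so the decomposition is invalid.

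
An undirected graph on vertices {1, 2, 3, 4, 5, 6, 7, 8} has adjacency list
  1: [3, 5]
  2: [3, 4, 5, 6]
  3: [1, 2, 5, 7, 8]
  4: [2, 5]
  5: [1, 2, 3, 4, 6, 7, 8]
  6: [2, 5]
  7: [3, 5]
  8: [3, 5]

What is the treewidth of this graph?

2

A width-2 tree decomposition is:
Bags: B1 = {2, 4, 5}  B2 = {2, 3, 5}  B3 = {1, 3, 5}  B4 = {3, 5, 8}  B5 = {2, 5, 6}  B6 = {3, 5, 7}
Tree: B1–B2, B2–B3, B3–B4, B2–B5, B4–B6
The largest bag has 3 vertices, giving width 2; this decomposition certifies tw(G) ≤ 2. For the lower bound, the 3 vertices {3, 5, 8} are pairwise adjacent, and any tree decomposition puts a clique entirely inside one bag — forcing width ≥ 2. Combining the bounds, tw(G) = 2.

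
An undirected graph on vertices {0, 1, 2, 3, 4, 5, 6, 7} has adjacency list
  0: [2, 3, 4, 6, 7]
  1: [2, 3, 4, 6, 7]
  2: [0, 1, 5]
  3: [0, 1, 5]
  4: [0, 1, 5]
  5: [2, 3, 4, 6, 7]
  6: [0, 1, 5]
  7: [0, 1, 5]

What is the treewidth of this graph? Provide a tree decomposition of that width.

Treewidth 3.
One such decomposition:
Bags: B1 = {0, 1, 2, 5}  B2 = {0, 1, 4, 5}  B3 = {0, 1, 5, 6}  B4 = {0, 1, 3, 5}  B5 = {0, 1, 5, 7}
Tree: B1–B2, B2–B3, B3–B4, B4–B5

Every bag has size at most 4, so the width is 4 − 1 = 3 and tw(G) ≤ 3. For the lower bound: the 4 vertex sets {2,5}, {0,4}, {1}, {6} are disjoint, each induces a connected subgraph, and every pair is joined by at least one edge of G. Contracting each set to a single vertex therefore yields K_{4} as a minor, and since treewidth is minor-monotone, tw(G) ≥ tw(K_{4}) = 3. Hence tw(G) = 3 exactly.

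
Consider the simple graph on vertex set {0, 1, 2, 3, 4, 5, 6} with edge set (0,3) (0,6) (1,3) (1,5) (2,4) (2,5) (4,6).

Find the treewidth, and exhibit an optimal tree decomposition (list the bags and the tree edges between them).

Every bag has size at most 3, so the width is 3 − 1 = 2 and tw(G) ≤ 2. The edges 3–0–6–4–2–5–1–3 form a cycle, so G is not a tree and its treewidth is at least 2. The upper and lower bounds meet at 2, so that is the treewidth.

Treewidth 2.
One such decomposition:
Bags: B1 = {0, 3, 6}  B2 = {3, 4, 6}  B3 = {2, 3, 4}  B4 = {2, 3, 5}  B5 = {1, 3, 5}
Tree: B1–B2, B2–B3, B3–B4, B4–B5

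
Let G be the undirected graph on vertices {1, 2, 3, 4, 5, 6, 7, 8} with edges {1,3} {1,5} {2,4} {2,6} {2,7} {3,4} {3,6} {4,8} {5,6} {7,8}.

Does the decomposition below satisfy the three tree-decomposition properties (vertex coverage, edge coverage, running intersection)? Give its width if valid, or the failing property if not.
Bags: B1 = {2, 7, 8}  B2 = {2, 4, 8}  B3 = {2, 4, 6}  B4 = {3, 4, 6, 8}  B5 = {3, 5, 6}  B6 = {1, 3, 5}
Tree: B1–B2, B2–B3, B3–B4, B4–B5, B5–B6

A tree decomposition must satisfy three properties: every vertex lies in some bag; for every edge, both endpoints lie together in some bag; and for every vertex, the bags containing it form a connected subtree. Here bags containing vertex 8 are not connected in the tree, so the decomposition is invalid.

No — bags containing vertex 8 are not connected in the tree.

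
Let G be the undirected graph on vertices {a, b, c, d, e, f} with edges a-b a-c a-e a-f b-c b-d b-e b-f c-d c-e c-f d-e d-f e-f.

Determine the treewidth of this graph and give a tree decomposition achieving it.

Each bag holds 5 vertices, so the decomposition has width 4, which upper-bounds the treewidth. On the other hand G contains the 5-clique {b, c, d, e, f}. A clique must lie in a single bag of any decomposition, so no decomposition can have width below 4. Therefore the treewidth is 4.

Treewidth 4.
Bags: B1 = {b, c, d, e, f}  B2 = {a, b, c, e, f}
Tree: B1–B2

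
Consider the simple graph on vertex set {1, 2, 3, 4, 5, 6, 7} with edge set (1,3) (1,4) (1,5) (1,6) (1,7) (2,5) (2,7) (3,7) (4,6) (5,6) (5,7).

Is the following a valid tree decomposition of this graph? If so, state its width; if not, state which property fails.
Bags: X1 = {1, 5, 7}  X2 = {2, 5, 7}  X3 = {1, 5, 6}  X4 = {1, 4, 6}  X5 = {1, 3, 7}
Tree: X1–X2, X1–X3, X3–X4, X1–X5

Checking the three conditions: (i) the bags cover all of {1, 2, 3, 4, 5, 6, 7}; (ii) for each edge, some bag contains both endpoints; (iii) the bags containing any fixed vertex form a subtree. All hold, so the decomposition is valid with width 3 − 1 = 2.

Yes; width 2.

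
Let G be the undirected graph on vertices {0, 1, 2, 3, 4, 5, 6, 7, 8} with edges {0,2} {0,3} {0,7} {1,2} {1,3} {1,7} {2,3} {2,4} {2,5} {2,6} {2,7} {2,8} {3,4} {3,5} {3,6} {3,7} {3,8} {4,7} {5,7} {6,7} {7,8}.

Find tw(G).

3

A width-3 tree decomposition is:
Bags: B1 = {2, 3, 7, 8}  B2 = {2, 3, 5, 7}  B3 = {2, 3, 6, 7}  B4 = {1, 2, 3, 7}  B5 = {2, 3, 4, 7}  B6 = {0, 2, 3, 7}
Tree: B1–B2, B1–B3, B3–B4, B2–B5, B2–B6
Every bag has size at most 4, so the width is 4 − 1 = 3 and tw(G) ≤ 3. On the other hand G contains the 4-clique {0, 2, 3, 7}. A clique must lie in a single bag of any decomposition, so no decomposition can have width below 3. Combining the bounds, tw(G) = 3.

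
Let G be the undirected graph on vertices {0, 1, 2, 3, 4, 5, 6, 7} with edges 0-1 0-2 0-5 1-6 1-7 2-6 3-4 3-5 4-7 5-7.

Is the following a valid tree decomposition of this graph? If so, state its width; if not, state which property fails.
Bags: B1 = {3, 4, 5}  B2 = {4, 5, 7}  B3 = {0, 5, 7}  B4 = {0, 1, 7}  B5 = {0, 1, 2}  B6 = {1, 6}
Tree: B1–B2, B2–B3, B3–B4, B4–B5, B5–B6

No — edge (2,6) lies in no bag.

A tree decomposition must satisfy three properties: every vertex lies in some bag; for every edge, both endpoints lie together in some bag; and for every vertex, the bags containing it form a connected subtree. Here edge (2,6) lies in no bag, so the decomposition is invalid.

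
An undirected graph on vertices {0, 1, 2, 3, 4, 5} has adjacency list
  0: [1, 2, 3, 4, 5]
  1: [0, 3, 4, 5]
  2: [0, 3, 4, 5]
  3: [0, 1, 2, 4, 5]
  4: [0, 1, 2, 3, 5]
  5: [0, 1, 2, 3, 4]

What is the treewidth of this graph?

4

A width-4 tree decomposition is:
Bags: B1 = {0, 2, 3, 4, 5}  B2 = {0, 1, 3, 4, 5}
Tree: B1–B2
The largest bag has 5 vertices, giving width 4; this decomposition certifies tw(G) ≤ 4. On the other hand G contains the 5-clique {0, 1, 3, 4, 5}. A clique must lie in a single bag of any decomposition, so no decomposition can have width below 4. Therefore the treewidth is 4.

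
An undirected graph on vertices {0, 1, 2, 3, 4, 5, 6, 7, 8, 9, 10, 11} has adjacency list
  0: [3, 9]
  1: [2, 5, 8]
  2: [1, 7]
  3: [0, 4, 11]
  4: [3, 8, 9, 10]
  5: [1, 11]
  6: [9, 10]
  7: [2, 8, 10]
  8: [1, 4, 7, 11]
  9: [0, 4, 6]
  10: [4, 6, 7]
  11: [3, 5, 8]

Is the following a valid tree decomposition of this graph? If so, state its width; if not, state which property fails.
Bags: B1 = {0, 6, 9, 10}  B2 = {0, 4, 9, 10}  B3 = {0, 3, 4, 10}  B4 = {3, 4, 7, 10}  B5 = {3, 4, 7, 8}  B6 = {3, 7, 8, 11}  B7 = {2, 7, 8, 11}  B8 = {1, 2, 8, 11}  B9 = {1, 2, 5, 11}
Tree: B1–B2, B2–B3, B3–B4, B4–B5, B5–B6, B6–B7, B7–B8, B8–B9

Yes; width 3.

Every vertex of G appears in some bag (union = {0, 1, 2, 3, 4, 5, 6, 7, 8, 9, 10, 11}); every edge is covered by a bag; and for each vertex v the set of bags containing v is connected in the bag tree. The decomposition is therefore valid. The largest bag has 4 vertices, so the width is 3.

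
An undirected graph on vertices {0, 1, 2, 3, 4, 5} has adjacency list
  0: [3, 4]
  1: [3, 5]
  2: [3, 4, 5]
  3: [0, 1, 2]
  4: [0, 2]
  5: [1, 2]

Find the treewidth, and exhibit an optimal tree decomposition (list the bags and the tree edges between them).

The largest bag has 3 vertices, giving width 2; this decomposition certifies tw(G) ≤ 2. The edges 0–4–2–3–0 form a cycle, so G is not a tree and its treewidth is at least 2. Combining the bounds, tw(G) = 2.

Treewidth 2.
One such decomposition:
Bags: B1 = {0, 3, 4}  B2 = {2, 3, 4}  B3 = {1, 2, 3}  B4 = {1, 2, 5}
Tree: B1–B2, B2–B3, B3–B4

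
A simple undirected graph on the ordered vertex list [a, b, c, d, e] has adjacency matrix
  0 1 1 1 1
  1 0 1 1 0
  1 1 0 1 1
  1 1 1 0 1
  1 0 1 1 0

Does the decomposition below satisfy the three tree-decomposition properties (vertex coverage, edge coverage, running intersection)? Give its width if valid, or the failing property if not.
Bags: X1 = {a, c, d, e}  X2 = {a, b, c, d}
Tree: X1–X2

Vertex coverage: the bags together contain {a, b, c, d, e}, the full vertex set. Edge coverage: each edge of G has both endpoints in at least one bag. Running intersection: for every vertex, the bags containing it form a connected subtree. All three properties hold, so this is a valid tree decomposition of width max|bag| − 1 = 3, and hence tw(G) ≤ 3.

Yes; width 3.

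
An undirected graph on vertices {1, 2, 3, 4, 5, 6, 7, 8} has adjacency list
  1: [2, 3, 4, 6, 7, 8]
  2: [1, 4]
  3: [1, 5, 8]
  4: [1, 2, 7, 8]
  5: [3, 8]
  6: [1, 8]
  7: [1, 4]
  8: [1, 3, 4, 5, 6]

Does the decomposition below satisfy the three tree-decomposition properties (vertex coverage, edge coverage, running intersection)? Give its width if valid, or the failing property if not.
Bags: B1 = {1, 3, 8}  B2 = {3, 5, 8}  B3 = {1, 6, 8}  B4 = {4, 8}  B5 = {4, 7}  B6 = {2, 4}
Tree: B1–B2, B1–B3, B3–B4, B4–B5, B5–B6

A tree decomposition must satisfy three properties: every vertex lies in some bag; for every edge, both endpoints lie together in some bag; and for every vertex, the bags containing it form a connected subtree. Here edge (1,4) lies in no bag, so the decomposition is invalid.

No — edge (1,4) lies in no bag.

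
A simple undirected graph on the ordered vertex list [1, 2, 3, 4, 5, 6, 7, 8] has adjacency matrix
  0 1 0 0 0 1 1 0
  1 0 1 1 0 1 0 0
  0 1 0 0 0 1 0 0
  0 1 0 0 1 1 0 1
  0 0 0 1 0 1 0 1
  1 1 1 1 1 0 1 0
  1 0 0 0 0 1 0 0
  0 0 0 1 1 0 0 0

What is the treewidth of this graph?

2

A width-2 tree decomposition is:
Bags: B1 = {2, 3, 6}  B2 = {2, 4, 6}  B3 = {4, 5, 6}  B4 = {1, 2, 6}  B5 = {4, 5, 8}  B6 = {1, 6, 7}
Tree: B1–B2, B2–B3, B2–B4, B3–B5, B4–B6
Each bag holds 3 vertices, so the decomposition has width 2, which upper-bounds the treewidth. For the lower bound, the 3 vertices {4, 5, 8} are pairwise adjacent, and any tree decomposition puts a clique entirely inside one bag — forcing width ≥ 2. The upper and lower bounds meet at 2, so that is the treewidth.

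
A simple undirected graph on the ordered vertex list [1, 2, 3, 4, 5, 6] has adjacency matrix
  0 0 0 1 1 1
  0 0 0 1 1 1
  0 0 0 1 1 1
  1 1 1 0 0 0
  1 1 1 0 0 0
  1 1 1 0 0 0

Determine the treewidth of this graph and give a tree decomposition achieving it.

Every bag has size at most 4, so the width is 4 − 1 = 3 and tw(G) ≤ 3. For the lower bound: the 4 vertex sets {3,4}, {2,5}, {6}, {1} are disjoint, each induces a connected subgraph, and every pair is joined by at least one edge of G. Contracting each set to a single vertex therefore yields K_{4} as a minor, and since treewidth is minor-monotone, tw(G) ≥ tw(K_{4}) = 3. Therefore the treewidth is 3.

Treewidth 3.
One optimal decomposition is:
Bags: B1 = {3, 4, 5, 6}  B2 = {2, 4, 5, 6}  B3 = {1, 4, 5, 6}
Tree: B1–B2, B2–B3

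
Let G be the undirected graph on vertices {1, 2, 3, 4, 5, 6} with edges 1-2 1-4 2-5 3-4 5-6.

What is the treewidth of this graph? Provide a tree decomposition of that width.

Treewidth 1.
One such decomposition:
Bags: B1 = {1, 2}  B2 = {1, 4}  B3 = {2, 5}  B4 = {3, 4}  B5 = {5, 6}
Tree: B1–B2, B1–B3, B2–B4, B3–B5

Each bag holds 2 vertices, so the decomposition has width 1, which upper-bounds the treewidth. Any graph with an edge has treewidth ≥ 1, and G has the edge 1–2. Therefore the treewidth is 1.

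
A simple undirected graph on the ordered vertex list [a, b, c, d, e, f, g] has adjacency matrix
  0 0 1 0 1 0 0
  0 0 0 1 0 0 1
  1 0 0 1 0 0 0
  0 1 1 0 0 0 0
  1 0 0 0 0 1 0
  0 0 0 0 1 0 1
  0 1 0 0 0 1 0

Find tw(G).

A width-2 tree decomposition is:
Bags: B1 = {e, f, g}  B2 = {b, e, g}  B3 = {b, d, e}  B4 = {c, d, e}  B5 = {a, c, e}
Tree: B1–B2, B2–B3, B3–B4, B4–B5
Each bag holds 3 vertices, so the decomposition has width 2, which upper-bounds the treewidth. Since e–f–g–b–d–c–a–e is a cycle in G, G is not acyclic. Forests are exactly the graphs of treewidth ≤ 1, so tw(G) ≥ 2. Hence tw(G) = 2 exactly.

2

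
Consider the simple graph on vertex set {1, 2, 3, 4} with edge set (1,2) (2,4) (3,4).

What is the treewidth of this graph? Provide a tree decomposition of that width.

Treewidth 1.
One optimal decomposition is:
Bags: B1 = {2, 4}  B2 = {1, 2}  B3 = {3, 4}
Tree: B1–B2, B1–B3

The largest bag has 2 vertices, giving width 1; this decomposition certifies tw(G) ≤ 1. G has an edge, so its treewidth is at least 1. Combining the bounds, tw(G) = 1.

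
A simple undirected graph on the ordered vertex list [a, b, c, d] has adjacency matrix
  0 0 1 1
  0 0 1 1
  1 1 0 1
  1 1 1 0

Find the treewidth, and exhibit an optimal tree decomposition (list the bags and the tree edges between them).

Treewidth 2.
Bags: B1 = {a, c, d}  B2 = {b, c, d}
Tree: B1–B2

Every bag has size at most 3, so the width is 3 − 1 = 2 and tw(G) ≤ 2. On the other hand G contains the 3-clique {a, c, d}. A clique must lie in a single bag of any decomposition, so no decomposition can have width below 2. The upper and lower bounds meet at 2, so that is the treewidth.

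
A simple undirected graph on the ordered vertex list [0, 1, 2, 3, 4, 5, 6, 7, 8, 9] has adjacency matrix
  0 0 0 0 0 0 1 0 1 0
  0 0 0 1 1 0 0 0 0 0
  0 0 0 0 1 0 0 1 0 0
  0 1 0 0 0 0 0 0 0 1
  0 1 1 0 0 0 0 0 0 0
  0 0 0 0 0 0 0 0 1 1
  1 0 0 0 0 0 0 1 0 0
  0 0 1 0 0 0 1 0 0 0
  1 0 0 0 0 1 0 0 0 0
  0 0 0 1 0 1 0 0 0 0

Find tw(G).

A width-2 tree decomposition is:
Bags: B1 = {0, 6, 8}  B2 = {5, 6, 8}  B3 = {5, 6, 9}  B4 = {3, 6, 9}  B5 = {1, 3, 6}  B6 = {1, 4, 6}  B7 = {2, 4, 6}  B8 = {2, 6, 7}
Tree: B1–B2, B2–B3, B3–B4, B4–B5, B5–B6, B6–B7, B7–B8
The largest bag has 3 vertices, giving width 2; this decomposition certifies tw(G) ≤ 2. The edges 6–0–8–5–9–3–1–4–2–7–6 form a cycle, so G is not a tree and its treewidth is at least 2. Therefore the treewidth is 2.

2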